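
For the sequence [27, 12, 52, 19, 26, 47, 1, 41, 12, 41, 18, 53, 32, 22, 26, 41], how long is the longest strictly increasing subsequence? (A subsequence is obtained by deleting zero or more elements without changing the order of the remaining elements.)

6

Let dp[i] be the longest increasing subsequence ending at position i. Then dp = [1, 1, 2, 2, 3, 4, 1, 4, 2, 4, 3, 5, 4, 4, 5, 6].
The maximum is 6; one witness is 1, 12, 18, 22, 26, 41 at positions 7,9,11,14,15,16.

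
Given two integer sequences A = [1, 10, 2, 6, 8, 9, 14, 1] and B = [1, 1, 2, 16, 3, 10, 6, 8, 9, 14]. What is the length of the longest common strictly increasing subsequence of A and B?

A longest common strictly increasing subsequence is 1, 2, 6, 8, 9, 14 (length 6); it appears in order in both A and B, and no longer such subsequence exists.

6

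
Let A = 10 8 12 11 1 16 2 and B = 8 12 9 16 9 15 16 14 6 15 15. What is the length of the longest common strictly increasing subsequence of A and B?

For each value that appears in both, track the longest common increasing run ending there.
The best achievable length is 3; one witness is 8, 12, 16 (A-positions 2,3,6, B-positions 1,2,4).

3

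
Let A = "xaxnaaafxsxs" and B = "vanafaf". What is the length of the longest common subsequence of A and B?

A longest common subsequence is anaaf (length 5); the LCS DP confirms no longer common subsequence exists.

5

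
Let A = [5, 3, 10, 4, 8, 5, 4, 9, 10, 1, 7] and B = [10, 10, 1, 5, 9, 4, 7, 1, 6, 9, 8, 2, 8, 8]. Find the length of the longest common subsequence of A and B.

4

Backtracking the LCS table gives one alignment: 10 (A3,B2) → 5 (A6,B4) → 4 (A7,B6) → 9 (A8,B10).
So the longest common subsequence has length 4.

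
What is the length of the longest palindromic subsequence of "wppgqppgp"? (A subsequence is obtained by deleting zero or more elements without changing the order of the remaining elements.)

6

One longest palindromic subsequence is pgppgp (positions 2,4,6,7,8,9); it reads the same forward and backward, and the interval DP gives dp[1][9] = 6.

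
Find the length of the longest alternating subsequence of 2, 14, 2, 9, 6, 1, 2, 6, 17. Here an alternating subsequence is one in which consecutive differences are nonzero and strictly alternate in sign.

Track the best alternating length ending on an up-step vs a down-step at each position: up/down = 1/1, 2/1, 1/3, 4/3, 4/5, 1/5, 6/5, 6/5, 6/1.
The maximum over both is 6; one such subsequence is 2, 14, 2, 9, 1, 2.

6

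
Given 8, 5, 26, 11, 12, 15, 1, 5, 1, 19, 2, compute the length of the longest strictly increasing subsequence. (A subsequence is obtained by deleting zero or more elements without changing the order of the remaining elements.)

One longest increasing subsequence is 8, 11, 12, 15, 19 (positions 1,4,5,6,10), of length 5; no longer one exists.

5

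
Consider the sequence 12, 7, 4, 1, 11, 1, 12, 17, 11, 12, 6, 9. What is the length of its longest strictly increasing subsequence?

4

Let dp[i] be the longest increasing subsequence ending at position i. Then dp = [1, 1, 1, 1, 2, 1, 3, 4, 2, 3, 2, 3].
The maximum is 4; one witness is 7, 11, 12, 17 at positions 2,5,7,8.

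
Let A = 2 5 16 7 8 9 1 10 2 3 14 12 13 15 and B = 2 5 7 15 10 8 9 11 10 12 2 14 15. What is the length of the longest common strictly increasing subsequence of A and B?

For each value that appears in both, track the longest common increasing run ending there.
The best achievable length is 8; one witness is 2, 5, 7, 8, 9, 10, 12, 15 (A-positions 1,2,4,5,6,8,12,14, B-positions 1,2,3,6,7,9,10,13).

8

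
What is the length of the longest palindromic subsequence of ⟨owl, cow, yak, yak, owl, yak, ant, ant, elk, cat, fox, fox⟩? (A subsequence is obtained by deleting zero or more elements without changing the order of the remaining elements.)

One longest palindromic subsequence is owl yak yak owl (positions 1,3,4,5); it reads the same forward and backward, and the interval DP gives dp[1][12] = 4.

4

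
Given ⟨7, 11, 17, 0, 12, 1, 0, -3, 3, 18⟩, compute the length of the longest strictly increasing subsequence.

One longest increasing subsequence is 7, 11, 17, 18 (positions 1,2,3,10), of length 4; no longer one exists.

4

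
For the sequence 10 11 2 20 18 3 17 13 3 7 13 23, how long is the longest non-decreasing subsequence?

One longest non-decreasing subsequence is 2, 3, 3, 7, 13, 23 (positions 3,6,9,10,11,12), of length 6; no longer one exists.

6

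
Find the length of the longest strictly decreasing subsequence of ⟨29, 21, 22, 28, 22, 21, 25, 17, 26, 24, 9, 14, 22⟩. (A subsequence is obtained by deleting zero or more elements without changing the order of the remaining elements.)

6

Scanning left to right, the best length ending at each element is: 29→1, 21→2, 22→2, 28→2, 22→3, 21→4, 25→3, 17→5, 26→3, 24→4, 9→6, 14→6, 22→5.
So the longest decreasing subsequence has length 6, e.g. 29, 28, 22, 21, 17, 9.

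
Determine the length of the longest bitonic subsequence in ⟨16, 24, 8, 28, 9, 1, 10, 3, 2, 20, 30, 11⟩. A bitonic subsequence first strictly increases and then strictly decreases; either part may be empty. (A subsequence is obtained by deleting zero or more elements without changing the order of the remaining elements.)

6

One longest bitonic subsequence is 16, 24, 28, 10, 3, 2 (positions 1,2,4,7,8,9): it rises to 28 then falls. Length 6 is optimal.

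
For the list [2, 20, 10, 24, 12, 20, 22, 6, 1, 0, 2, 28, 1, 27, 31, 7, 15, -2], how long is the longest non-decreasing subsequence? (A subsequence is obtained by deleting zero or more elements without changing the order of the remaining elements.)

Scanning left to right, the best length ending at each element is: 2→1, 20→2, 10→2, 24→3, 12→3, 20→4, 22→5, 6→2, 1→1, 0→1, 2→2, 28→6, 1→2, 27→6, 31→7, 7→3, 15→4, -2→1.
So the longest non-decreasing subsequence has length 7, e.g. 2, 10, 12, 20, 22, 28, 31.

7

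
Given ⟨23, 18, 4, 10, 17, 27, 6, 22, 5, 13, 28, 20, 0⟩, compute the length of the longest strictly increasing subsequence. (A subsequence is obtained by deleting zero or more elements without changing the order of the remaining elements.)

Scanning left to right, the best length ending at each element is: 23→1, 18→1, 4→1, 10→2, 17→3, 27→4, 6→2, 22→4, 5→2, 13→3, 28→5, 20→4, 0→1.
So the longest increasing subsequence has length 5, e.g. 4, 10, 17, 27, 28.

5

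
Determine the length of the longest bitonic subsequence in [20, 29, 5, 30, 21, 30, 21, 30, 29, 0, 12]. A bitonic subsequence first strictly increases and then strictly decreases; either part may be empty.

5

Let inc[i] be the LIS ending at i and dec[i] the longest strictly decreasing subsequence starting at i. inc = [1, 2, 1, 3, 2, 3, 2, 3, 3, 1, 2], dec = [3, 3, 2, 3, 2, 3, 2, 3, 2, 1, 1].
max_i inc[i]+dec[i]−1 = 5, with one witness 20, 29, 30, 29, 12.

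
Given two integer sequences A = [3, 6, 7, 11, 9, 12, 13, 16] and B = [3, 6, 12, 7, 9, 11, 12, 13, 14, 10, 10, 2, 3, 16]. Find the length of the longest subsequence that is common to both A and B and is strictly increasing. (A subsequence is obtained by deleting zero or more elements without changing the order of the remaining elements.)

For each value that appears in both, track the longest common increasing run ending there.
The best achievable length is 7; one witness is 3, 6, 7, 9, 12, 13, 16 (A-positions 1,2,3,5,6,7,8, B-positions 1,2,4,5,7,8,14).

7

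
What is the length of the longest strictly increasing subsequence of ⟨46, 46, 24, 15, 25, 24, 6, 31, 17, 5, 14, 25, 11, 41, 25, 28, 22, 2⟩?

4

Scanning left to right, the best length ending at each element is: 46→1, 46→1, 24→1, 15→1, 25→2, 24→2, 6→1, 31→3, 17→2, 5→1, 14→2, 25→3, 11→2, 41→4, 25→3, 28→4, 22→3, 2→1.
So the longest increasing subsequence has length 4, e.g. 24, 25, 31, 41.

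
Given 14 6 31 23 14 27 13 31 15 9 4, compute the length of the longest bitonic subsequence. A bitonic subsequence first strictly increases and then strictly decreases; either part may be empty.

One longest bitonic subsequence is 14, 31, 23, 14, 13, 9, 4 (positions 1,3,4,5,7,10,11): it rises to 31 then falls. Length 7 is optimal.

7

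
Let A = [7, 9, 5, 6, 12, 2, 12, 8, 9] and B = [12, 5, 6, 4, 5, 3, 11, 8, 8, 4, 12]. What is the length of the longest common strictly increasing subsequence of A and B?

For each value that appears in both, track the longest common increasing run ending there.
The best achievable length is 3; one witness is 5, 6, 8 (A-positions 3,4,8, B-positions 2,3,8).

3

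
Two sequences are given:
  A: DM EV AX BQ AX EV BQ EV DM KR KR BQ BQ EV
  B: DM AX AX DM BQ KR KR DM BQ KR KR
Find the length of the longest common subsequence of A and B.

7

A longest common subsequence is DM, AX, AX, BQ, DM, KR, KR (length 7); the LCS DP confirms no longer common subsequence exists.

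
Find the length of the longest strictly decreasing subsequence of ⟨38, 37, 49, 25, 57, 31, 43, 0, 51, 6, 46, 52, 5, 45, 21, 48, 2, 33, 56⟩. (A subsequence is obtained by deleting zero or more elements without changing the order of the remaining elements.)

One longest decreasing subsequence is 38, 37, 25, 6, 5, 2 (positions 1,2,4,10,13,17), of length 6; no longer one exists.

6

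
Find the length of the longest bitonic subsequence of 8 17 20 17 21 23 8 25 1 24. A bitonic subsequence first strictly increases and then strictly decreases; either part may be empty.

One longest bitonic subsequence is 8, 17, 20, 21, 23, 8, 1 (positions 1,2,3,5,6,7,9): it rises to 23 then falls. Length 7 is optimal.

7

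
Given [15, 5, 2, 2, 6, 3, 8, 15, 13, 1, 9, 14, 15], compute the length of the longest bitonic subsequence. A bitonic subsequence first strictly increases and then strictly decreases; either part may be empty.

Let inc[i] be the LIS ending at i and dec[i] the longest strictly decreasing subsequence starting at i. inc = [1, 1, 1, 1, 2, 2, 3, 4, 4, 1, 4, 5, 6], dec = [4, 3, 2, 2, 3, 2, 2, 3, 2, 1, 1, 1, 1].
max_i inc[i]+dec[i]−1 = 6, with one witness 5, 6, 8, 15, 13, 9.

6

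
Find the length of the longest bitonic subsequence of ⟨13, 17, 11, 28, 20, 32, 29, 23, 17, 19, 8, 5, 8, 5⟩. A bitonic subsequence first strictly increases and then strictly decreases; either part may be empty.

Let inc[i] be the LIS ending at i and dec[i] the longest strictly decreasing subsequence starting at i. inc = [1, 2, 1, 3, 3, 4, 4, 4, 2, 3, 1, 1, 2, 1], dec = [4, 4, 3, 5, 4, 6, 5, 4, 3, 3, 2, 1, 2, 1].
max_i inc[i]+dec[i]−1 = 9, with one witness 13, 17, 28, 32, 29, 23, 19, 8, 5.

9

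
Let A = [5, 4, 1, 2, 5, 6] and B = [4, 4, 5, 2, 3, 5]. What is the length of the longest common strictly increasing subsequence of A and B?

For each value that appears in both, track the longest common increasing run ending there.
The best achievable length is 2; one witness is 4, 5 (A-positions 2,5, B-positions 1,3).

2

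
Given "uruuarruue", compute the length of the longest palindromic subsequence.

6

One longest palindromic subsequence is uurruu (positions 3,4,6,7,8,9); it reads the same forward and backward, and the interval DP gives dp[1][10] = 6.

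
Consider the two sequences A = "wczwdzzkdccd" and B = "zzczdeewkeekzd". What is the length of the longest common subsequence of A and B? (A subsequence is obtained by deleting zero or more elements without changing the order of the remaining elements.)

5

A longest common subsequence is czwzd (length 5); the LCS DP confirms no longer common subsequence exists.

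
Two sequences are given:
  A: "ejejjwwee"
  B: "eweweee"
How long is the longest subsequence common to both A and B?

A longest common subsequence is eewee (length 5); the LCS DP confirms no longer common subsequence exists.

5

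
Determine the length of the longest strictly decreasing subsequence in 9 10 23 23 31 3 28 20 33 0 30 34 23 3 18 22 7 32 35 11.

Let dp[i] be the longest decreasing subsequence ending at position i. Then dp = [1, 1, 1, 1, 1, 2, 2, 3, 1, 4, 2, 1, 3, 4, 4, 4, 5, 2, 1, 5].
The maximum is 5; one witness is 31, 28, 20, 18, 7 at positions 5,7,8,15,17.

5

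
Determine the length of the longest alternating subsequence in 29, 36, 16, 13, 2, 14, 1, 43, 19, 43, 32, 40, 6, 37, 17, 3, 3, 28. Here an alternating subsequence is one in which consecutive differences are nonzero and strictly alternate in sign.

Track the best alternating length ending on an up-step vs a down-step at each position: up/down = 1/1, 2/1, 1/3, 1/3, 1/3, 4/3, 1/5, 6/1, 6/7, 8/1, 8/9, 10/9, 6/11, 12/11, 12/13, 6/13, 6/13, 14/13.
The maximum over both is 14; one such subsequence is 29, 36, 13, 14, 1, 43, 19, 43, 32, 40, 6, 37, 17, 28.

14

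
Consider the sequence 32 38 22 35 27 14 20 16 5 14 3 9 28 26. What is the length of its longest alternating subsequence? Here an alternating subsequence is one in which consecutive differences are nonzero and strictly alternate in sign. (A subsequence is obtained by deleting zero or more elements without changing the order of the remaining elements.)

A longest alternating subsequence is 32, 38, 22, 35, 14, 20, 5, 14, 3, 28, 26 (positions 1,2,3,4,6,7,9,10,11,13,14); its 10 consecutive differences strictly alternate in sign, and length 11 is optimal.

11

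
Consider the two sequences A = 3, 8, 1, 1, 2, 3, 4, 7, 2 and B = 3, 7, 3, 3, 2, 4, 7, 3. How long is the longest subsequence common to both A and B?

Backtracking the LCS table gives one alignment: 3 (A1,B4) → 2 (A5,B5) → 4 (A7,B6) → 7 (A8,B7).
So the longest common subsequence has length 4.

4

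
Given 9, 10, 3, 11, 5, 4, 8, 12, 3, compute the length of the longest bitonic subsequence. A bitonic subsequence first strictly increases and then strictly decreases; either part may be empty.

6

Let inc[i] be the LIS ending at i and dec[i] the longest strictly decreasing subsequence starting at i. inc = [1, 2, 1, 3, 2, 2, 3, 4, 1], dec = [4, 4, 1, 4, 3, 2, 2, 2, 1].
max_i inc[i]+dec[i]−1 = 6, with one witness 9, 10, 11, 5, 4, 3.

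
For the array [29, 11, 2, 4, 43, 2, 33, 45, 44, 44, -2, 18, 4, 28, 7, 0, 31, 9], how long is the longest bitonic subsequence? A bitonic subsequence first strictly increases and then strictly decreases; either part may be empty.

Let inc[i] be the LIS ending at i and dec[i] the longest strictly decreasing subsequence starting at i. inc = [1, 1, 1, 2, 3, 1, 3, 4, 4, 4, 1, 3, 2, 4, 3, 2, 5, 4], dec = [5, 4, 2, 3, 5, 2, 4, 5, 4, 4, 1, 3, 2, 3, 2, 1, 2, 1].
max_i inc[i]+dec[i]−1 = 8, with one witness 2, 4, 43, 45, 44, 28, 7, 0.

8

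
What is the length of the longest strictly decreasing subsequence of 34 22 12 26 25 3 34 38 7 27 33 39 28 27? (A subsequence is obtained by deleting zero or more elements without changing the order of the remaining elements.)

One longest decreasing subsequence is 34, 22, 12, 3 (positions 1,2,3,6), of length 4; no longer one exists.

4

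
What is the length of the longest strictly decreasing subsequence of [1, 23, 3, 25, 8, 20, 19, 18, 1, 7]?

5

Scanning left to right, the best length ending at each element is: 1→1, 23→1, 3→2, 25→1, 8→2, 20→2, 19→3, 18→4, 1→5, 7→5.
So the longest decreasing subsequence has length 5, e.g. 23, 20, 19, 18, 1.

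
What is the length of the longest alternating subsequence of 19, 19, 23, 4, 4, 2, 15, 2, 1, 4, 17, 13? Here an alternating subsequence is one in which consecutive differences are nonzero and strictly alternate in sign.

7

Track the best alternating length ending on an up-step vs a down-step at each position: up/down = 1/1, 1/1, 2/1, 1/3, 1/3, 1/3, 4/3, 1/5, 1/5, 6/5, 6/3, 6/7.
The maximum over both is 7; one such subsequence is 19, 23, 4, 15, 2, 17, 13.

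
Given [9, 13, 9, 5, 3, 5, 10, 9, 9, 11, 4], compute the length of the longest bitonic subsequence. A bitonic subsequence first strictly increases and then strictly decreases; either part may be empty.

5

One longest bitonic subsequence is 9, 13, 10, 9, 4 (positions 1,2,7,9,11): it rises to 13 then falls. Length 5 is optimal.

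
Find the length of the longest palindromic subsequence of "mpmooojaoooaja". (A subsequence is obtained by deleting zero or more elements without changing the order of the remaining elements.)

One longest palindromic subsequence is jaoooaj (positions 7,8,9,10,11,12,13); it reads the same forward and backward, and the interval DP gives dp[1][14] = 7.

7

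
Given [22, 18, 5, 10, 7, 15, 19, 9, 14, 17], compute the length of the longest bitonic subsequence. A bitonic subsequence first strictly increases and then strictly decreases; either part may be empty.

5

One longest bitonic subsequence is 5, 10, 15, 19, 17 (positions 3,4,6,7,10): it rises to 19 then falls. Length 5 is optimal.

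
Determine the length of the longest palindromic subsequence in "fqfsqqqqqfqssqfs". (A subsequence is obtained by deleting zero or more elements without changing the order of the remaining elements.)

One longest palindromic subsequence is fqsqqqqqqsqf (positions 1,2,4,5,6,7,8,9,11,13,14,15); it reads the same forward and backward, and the interval DP gives dp[1][16] = 12.

12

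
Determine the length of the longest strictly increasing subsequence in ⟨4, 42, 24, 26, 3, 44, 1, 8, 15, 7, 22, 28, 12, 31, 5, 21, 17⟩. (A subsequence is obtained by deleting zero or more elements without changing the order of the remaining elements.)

6

One longest increasing subsequence is 4, 8, 15, 22, 28, 31 (positions 1,8,9,11,12,14), of length 6; no longer one exists.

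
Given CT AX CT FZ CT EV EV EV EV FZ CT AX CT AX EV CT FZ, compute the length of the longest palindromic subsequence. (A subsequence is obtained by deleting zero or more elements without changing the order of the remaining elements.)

One longest palindromic subsequence is CT AX CT CT EV EV EV EV CT CT AX CT (positions 1,2,3,5,6,7,8,9,11,13,14,16); it reads the same forward and backward, and the interval DP gives dp[1][17] = 12.

12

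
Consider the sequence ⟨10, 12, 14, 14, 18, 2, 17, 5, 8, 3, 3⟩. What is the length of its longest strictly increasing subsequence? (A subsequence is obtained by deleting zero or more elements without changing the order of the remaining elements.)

4

One longest increasing subsequence is 10, 12, 14, 18 (positions 1,2,3,5), of length 4; no longer one exists.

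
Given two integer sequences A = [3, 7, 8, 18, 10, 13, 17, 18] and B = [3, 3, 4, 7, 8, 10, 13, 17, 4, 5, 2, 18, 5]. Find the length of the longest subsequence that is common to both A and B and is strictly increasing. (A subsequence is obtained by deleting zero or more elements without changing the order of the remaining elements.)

A longest common strictly increasing subsequence is 3, 7, 8, 10, 13, 17, 18 (length 7); it appears in order in both A and B, and no longer such subsequence exists.

7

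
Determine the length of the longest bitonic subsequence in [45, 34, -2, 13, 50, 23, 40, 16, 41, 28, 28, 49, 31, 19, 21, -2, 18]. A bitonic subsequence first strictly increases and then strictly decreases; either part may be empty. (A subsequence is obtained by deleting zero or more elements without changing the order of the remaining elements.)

9

Let inc[i] be the LIS ending at i and dec[i] the longest strictly decreasing subsequence starting at i. inc = [1, 1, 1, 2, 3, 3, 4, 3, 5, 4, 4, 6, 5, 4, 5, 1, 4], dec = [5, 4, 1, 2, 5, 3, 4, 2, 4, 3, 3, 4, 3, 2, 2, 1, 1].
max_i inc[i]+dec[i]−1 = 9, with one witness -2, 13, 23, 40, 41, 49, 31, 21, 18.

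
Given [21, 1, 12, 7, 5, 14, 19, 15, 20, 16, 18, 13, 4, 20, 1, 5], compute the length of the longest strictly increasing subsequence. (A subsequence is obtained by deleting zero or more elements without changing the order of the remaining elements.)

Scanning left to right, the best length ending at each element is: 21→1, 1→1, 12→2, 7→2, 5→2, 14→3, 19→4, 15→4, 20→5, 16→5, 18→6, 13→3, 4→2, 20→7, 1→1, 5→3.
So the longest increasing subsequence has length 7, e.g. 1, 12, 14, 15, 16, 18, 20.

7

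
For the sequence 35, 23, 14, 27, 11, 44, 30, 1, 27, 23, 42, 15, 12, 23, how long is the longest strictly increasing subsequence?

One longest increasing subsequence is 23, 27, 30, 42 (positions 2,4,7,11), of length 4; no longer one exists.

4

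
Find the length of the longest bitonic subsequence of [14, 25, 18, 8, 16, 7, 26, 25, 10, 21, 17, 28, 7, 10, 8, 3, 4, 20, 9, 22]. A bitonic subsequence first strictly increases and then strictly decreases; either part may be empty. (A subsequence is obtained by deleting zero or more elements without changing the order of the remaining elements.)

Let inc[i] be the LIS ending at i and dec[i] the longest strictly decreasing subsequence starting at i. inc = [1, 2, 2, 1, 2, 1, 3, 3, 2, 3, 3, 4, 1, 2, 2, 1, 2, 4, 3, 5], dec = [4, 6, 5, 3, 4, 2, 7, 6, 3, 5, 4, 4, 2, 3, 2, 1, 1, 2, 1, 1].
max_i inc[i]+dec[i]−1 = 9, with one witness 14, 25, 26, 25, 21, 17, 10, 8, 4.

9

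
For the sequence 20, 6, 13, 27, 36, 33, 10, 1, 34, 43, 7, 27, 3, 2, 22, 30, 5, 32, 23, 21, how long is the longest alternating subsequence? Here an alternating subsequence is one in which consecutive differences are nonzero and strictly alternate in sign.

12

Track the best alternating length ending on an up-step vs a down-step at each position: up/down = 1/1, 1/2, 3/2, 3/1, 3/1, 3/4, 3/4, 1/4, 5/4, 5/1, 5/6, 7/6, 5/8, 5/8, 9/8, 9/6, 9/10, 11/6, 11/12, 11/12.
The maximum over both is 12; one such subsequence is 20, 6, 36, 33, 34, 7, 27, 3, 22, 5, 32, 23.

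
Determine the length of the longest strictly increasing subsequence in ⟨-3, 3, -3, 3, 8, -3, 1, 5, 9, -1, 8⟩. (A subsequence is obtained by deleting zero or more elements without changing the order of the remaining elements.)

4

Scanning left to right, the best length ending at each element is: -3→1, 3→2, -3→1, 3→2, 8→3, -3→1, 1→2, 5→3, 9→4, -1→2, 8→4.
So the longest increasing subsequence has length 4, e.g. -3, 3, 8, 9.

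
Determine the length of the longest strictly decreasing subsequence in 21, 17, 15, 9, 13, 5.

Scanning left to right, the best length ending at each element is: 21→1, 17→2, 15→3, 9→4, 13→4, 5→5.
So the longest decreasing subsequence has length 5, e.g. 21, 17, 15, 9, 5.

5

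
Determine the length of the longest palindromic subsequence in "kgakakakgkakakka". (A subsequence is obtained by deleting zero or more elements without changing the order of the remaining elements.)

13

One longest palindromic subsequence is akakakgkakaka (positions 3,4,5,6,7,8,9,10,11,12,13,15,16); it reads the same forward and backward, and the interval DP gives dp[1][16] = 13.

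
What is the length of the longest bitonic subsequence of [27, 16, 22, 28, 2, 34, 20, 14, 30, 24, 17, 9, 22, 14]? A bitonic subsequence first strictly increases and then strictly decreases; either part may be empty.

Let inc[i] be the LIS ending at i and dec[i] the longest strictly decreasing subsequence starting at i. inc = [1, 1, 2, 3, 1, 4, 2, 2, 4, 3, 3, 2, 4, 3], dec = [5, 3, 4, 4, 1, 5, 3, 2, 4, 3, 2, 1, 2, 1].
max_i inc[i]+dec[i]−1 = 8, with one witness 16, 22, 28, 34, 30, 24, 22, 14.

8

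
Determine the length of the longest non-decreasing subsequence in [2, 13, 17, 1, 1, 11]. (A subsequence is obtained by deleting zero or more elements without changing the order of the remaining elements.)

3

Scanning left to right, the best length ending at each element is: 2→1, 13→2, 17→3, 1→1, 1→2, 11→3.
So the longest non-decreasing subsequence has length 3, e.g. 2, 13, 17.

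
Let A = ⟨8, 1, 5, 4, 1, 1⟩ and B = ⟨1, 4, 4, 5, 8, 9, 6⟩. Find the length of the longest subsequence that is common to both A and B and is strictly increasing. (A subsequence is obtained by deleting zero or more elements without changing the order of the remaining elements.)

A longest common strictly increasing subsequence is 1, 4 (length 2); it appears in order in both A and B, and no longer such subsequence exists.

2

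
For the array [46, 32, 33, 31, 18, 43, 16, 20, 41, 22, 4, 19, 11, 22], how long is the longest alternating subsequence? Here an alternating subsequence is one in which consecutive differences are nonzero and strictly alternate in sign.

11

A longest alternating subsequence is 46, 32, 33, 31, 43, 16, 20, 4, 19, 11, 22 (positions 1,2,3,4,6,7,8,11,12,13,14); its 10 consecutive differences strictly alternate in sign, and length 11 is optimal.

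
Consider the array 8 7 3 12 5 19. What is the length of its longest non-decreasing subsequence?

One longest non-decreasing subsequence is 8, 12, 19 (positions 1,4,6), of length 3; no longer one exists.

3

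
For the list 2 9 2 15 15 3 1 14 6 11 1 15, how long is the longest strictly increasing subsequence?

5

Scanning left to right, the best length ending at each element is: 2→1, 9→2, 2→1, 15→3, 15→3, 3→2, 1→1, 14→3, 6→3, 11→4, 1→1, 15→5.
So the longest increasing subsequence has length 5, e.g. 2, 3, 6, 11, 15.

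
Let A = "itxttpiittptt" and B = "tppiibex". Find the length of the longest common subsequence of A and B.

Backtracking the LCS table gives one alignment: t (A2,B1) → p (A6,B3) → i (A7,B4) → i (A8,B5).
So the longest common subsequence has length 4.

4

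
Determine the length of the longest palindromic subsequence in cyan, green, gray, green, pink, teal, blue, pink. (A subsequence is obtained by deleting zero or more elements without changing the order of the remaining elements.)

One longest palindromic subsequence is pink blue pink (positions 5,7,8); it reads the same forward and backward, and the interval DP gives dp[1][8] = 3.

3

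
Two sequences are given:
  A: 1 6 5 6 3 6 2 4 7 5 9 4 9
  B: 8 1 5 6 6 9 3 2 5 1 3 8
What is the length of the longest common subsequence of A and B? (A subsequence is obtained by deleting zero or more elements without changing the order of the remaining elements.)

6

A longest common subsequence is 1, 6, 6, 3, 2, 5 (length 6); the LCS DP confirms no longer common subsequence exists.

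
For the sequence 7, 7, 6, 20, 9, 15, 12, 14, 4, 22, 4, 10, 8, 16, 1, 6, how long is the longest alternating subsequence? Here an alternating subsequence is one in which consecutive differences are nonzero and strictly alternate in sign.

15

Track the best alternating length ending on an up-step vs a down-step at each position: up/down = 1/1, 1/1, 1/2, 3/1, 3/4, 5/4, 5/6, 7/6, 1/8, 9/1, 1/10, 11/10, 11/12, 13/10, 1/14, 15/14.
The maximum over both is 15; one such subsequence is 7, 6, 20, 9, 15, 12, 14, 4, 22, 4, 10, 8, 16, 1, 6.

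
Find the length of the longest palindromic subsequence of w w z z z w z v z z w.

Using dp[i][j] = 2 + dp[i+1][j−1] if the ends match, else max(dp[i+1][j], dp[i][j−1]):
dp[1][11] = 9. A witness is wzzzwzzzw at positions 1,3,4,5,6,7,9,10,11.

9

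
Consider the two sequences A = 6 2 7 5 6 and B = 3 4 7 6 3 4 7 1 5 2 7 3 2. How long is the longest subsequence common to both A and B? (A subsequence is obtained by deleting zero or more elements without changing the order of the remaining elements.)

A longest common subsequence is 6, 2, 7 (length 3); the LCS DP confirms no longer common subsequence exists.

3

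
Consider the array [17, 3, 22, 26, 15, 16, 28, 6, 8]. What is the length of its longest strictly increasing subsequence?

Let dp[i] be the longest increasing subsequence ending at position i. Then dp = [1, 1, 2, 3, 2, 3, 4, 2, 3].
The maximum is 4; one witness is 17, 22, 26, 28 at positions 1,3,4,7.

4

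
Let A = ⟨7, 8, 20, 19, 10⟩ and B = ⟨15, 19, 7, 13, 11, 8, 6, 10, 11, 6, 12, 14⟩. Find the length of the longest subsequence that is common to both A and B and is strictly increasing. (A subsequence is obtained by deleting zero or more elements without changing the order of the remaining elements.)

3

A longest common strictly increasing subsequence is 7, 8, 10 (length 3); it appears in order in both A and B, and no longer such subsequence exists.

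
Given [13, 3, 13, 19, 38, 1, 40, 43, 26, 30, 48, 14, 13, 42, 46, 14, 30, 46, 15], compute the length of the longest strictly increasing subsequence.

7

Scanning left to right, the best length ending at each element is: 13→1, 3→1, 13→2, 19→3, 38→4, 1→1, 40→5, 43→6, 26→4, 30→5, 48→7, 14→3, 13→2, 42→6, 46→7, 14→3, 30→5, 46→7, 15→4.
So the longest increasing subsequence has length 7, e.g. 3, 13, 19, 38, 40, 43, 48.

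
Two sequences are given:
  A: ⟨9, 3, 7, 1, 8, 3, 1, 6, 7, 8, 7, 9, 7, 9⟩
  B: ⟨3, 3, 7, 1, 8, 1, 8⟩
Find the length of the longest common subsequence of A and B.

6

A longest common subsequence is 3, 7, 1, 8, 1, 8 (length 6); the LCS DP confirms no longer common subsequence exists.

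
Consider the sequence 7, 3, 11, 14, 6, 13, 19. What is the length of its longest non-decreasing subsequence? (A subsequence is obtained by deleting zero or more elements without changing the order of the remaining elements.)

Let dp[i] be the longest non-decreasing subsequence ending at position i. Then dp = [1, 1, 2, 3, 2, 3, 4].
The maximum is 4; one witness is 7, 11, 14, 19 at positions 1,3,4,7.

4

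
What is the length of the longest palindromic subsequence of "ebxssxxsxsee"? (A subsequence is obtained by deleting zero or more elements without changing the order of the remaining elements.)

One longest palindromic subsequence is essxxsse (positions 1,4,5,6,7,8,10,12); it reads the same forward and backward, and the interval DP gives dp[1][12] = 8.

8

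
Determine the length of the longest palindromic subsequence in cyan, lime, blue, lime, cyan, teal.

One longest palindromic subsequence is cyan lime blue lime cyan (positions 1,2,3,4,5); it reads the same forward and backward, and the interval DP gives dp[1][6] = 5.

5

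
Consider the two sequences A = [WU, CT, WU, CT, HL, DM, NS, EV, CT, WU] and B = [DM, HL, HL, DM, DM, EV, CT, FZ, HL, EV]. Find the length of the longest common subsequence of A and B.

Backtracking the LCS table gives one alignment: HL (A5,B3) → DM (A6,B5) → EV (A8,B6) → CT (A9,B7).
So the longest common subsequence has length 4.

4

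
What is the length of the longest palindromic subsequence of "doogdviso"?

4

One longest palindromic subsequence is dood (positions 1,2,3,5); it reads the same forward and backward, and the interval DP gives dp[1][9] = 4.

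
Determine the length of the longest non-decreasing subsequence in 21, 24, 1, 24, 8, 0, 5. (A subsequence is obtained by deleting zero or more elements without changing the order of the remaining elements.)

Scanning left to right, the best length ending at each element is: 21→1, 24→2, 1→1, 24→3, 8→2, 0→1, 5→2.
So the longest non-decreasing subsequence has length 3, e.g. 21, 24, 24.

3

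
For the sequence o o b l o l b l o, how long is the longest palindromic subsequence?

One longest palindromic subsequence is oblolbo (positions 1,3,4,5,6,7,9); it reads the same forward and backward, and the interval DP gives dp[1][9] = 7.

7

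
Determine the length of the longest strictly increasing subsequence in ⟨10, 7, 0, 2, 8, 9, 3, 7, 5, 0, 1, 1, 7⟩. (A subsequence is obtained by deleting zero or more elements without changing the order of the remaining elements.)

5

Let dp[i] be the longest increasing subsequence ending at position i. Then dp = [1, 1, 1, 2, 3, 4, 3, 4, 4, 1, 2, 2, 5].
The maximum is 5; one witness is 0, 2, 3, 5, 7 at positions 3,4,7,9,13.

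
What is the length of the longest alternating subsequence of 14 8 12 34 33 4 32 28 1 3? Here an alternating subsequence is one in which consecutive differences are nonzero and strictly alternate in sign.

7

Track the best alternating length ending on an up-step vs a down-step at each position: up/down = 1/1, 1/2, 3/2, 3/1, 3/4, 1/4, 5/4, 5/6, 1/6, 7/6.
The maximum over both is 7; one such subsequence is 14, 8, 12, 4, 32, 1, 3.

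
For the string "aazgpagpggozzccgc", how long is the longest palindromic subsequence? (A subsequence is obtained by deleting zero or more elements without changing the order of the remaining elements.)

One longest palindromic subsequence is zggpggz (positions 3,4,7,8,9,10,13); it reads the same forward and backward, and the interval DP gives dp[1][17] = 7.

7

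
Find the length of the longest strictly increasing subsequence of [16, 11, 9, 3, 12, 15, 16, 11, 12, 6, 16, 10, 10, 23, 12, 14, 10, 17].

6

Let dp[i] be the longest increasing subsequence ending at position i. Then dp = [1, 1, 1, 1, 2, 3, 4, 2, 3, 2, 4, 3, 3, 5, 4, 5, 3, 6].
The maximum is 6; one witness is 3, 6, 10, 12, 14, 17 at positions 4,10,12,15,16,18.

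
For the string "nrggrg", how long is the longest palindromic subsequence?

4

Using dp[i][j] = 2 + dp[i+1][j−1] if the ends match, else max(dp[i+1][j], dp[i][j−1]):
dp[1][6] = 4. A witness is rggr at positions 2,3,4,5.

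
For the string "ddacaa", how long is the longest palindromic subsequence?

Using dp[i][j] = 2 + dp[i+1][j−1] if the ends match, else max(dp[i+1][j], dp[i][j−1]):
dp[1][6] = 3. A witness is aaa at positions 3,5,6.

3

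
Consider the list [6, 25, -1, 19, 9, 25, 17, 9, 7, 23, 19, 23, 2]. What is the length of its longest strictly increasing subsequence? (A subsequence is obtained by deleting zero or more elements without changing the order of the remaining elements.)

Let dp[i] be the longest increasing subsequence ending at position i. Then dp = [1, 2, 1, 2, 2, 3, 3, 2, 2, 4, 4, 5, 2].
The maximum is 5; one witness is 6, 9, 17, 19, 23 at positions 1,5,7,11,12.

5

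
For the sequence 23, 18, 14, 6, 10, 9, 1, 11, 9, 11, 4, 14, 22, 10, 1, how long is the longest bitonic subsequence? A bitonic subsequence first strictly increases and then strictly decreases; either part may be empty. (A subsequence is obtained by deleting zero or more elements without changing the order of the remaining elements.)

7

One longest bitonic subsequence is 23, 18, 14, 11, 9, 4, 1 (positions 1,2,3,8,9,11,15): it rises to 23 then falls. Length 7 is optimal.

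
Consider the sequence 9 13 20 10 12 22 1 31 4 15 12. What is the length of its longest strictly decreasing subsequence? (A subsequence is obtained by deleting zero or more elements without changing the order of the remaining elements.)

3

Scanning left to right, the best length ending at each element is: 9→1, 13→1, 20→1, 10→2, 12→2, 22→1, 1→3, 31→1, 4→3, 15→2, 12→3.
So the longest decreasing subsequence has length 3, e.g. 13, 10, 1.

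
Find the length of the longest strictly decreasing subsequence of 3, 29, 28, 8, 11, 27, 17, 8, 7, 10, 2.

Scanning left to right, the best length ending at each element is: 3→1, 29→1, 28→2, 8→3, 11→3, 27→3, 17→4, 8→5, 7→6, 10→5, 2→7.
So the longest decreasing subsequence has length 7, e.g. 29, 28, 27, 17, 8, 7, 2.

7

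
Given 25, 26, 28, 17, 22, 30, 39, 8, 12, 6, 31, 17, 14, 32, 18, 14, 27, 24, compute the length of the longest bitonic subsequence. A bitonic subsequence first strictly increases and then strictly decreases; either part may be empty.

Let inc[i] be the LIS ending at i and dec[i] the longest strictly decreasing subsequence starting at i. inc = [1, 2, 3, 1, 2, 4, 5, 1, 2, 1, 5, 3, 3, 6, 4, 3, 5, 5], dec = [4, 4, 4, 3, 3, 3, 4, 2, 2, 1, 3, 2, 1, 3, 2, 1, 2, 1].
max_i inc[i]+dec[i]−1 = 8, with one witness 25, 26, 28, 30, 39, 32, 27, 24.

8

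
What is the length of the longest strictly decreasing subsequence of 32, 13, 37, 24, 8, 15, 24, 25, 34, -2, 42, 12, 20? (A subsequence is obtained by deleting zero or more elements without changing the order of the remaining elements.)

4

Let dp[i] be the longest decreasing subsequence ending at position i. Then dp = [1, 2, 1, 2, 3, 3, 2, 2, 2, 4, 1, 4, 3].
The maximum is 4; one witness is 32, 13, 8, -2 at positions 1,2,5,10.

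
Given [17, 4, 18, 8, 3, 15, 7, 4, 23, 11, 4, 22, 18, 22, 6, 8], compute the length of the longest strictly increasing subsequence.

Let dp[i] be the longest increasing subsequence ending at position i. Then dp = [1, 1, 2, 2, 1, 3, 2, 2, 4, 3, 2, 4, 4, 5, 3, 4].
The maximum is 5; one witness is 4, 8, 15, 18, 22 at positions 2,4,6,13,14.

5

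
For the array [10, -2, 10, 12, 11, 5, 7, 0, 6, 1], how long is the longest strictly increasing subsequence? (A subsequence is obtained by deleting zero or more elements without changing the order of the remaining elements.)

Scanning left to right, the best length ending at each element is: 10→1, -2→1, 10→2, 12→3, 11→3, 5→2, 7→3, 0→2, 6→3, 1→3.
So the longest increasing subsequence has length 3, e.g. -2, 10, 12.

3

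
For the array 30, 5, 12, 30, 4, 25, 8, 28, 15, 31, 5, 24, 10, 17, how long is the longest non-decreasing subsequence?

One longest non-decreasing subsequence is 5, 12, 25, 28, 31 (positions 2,3,6,8,10), of length 5; no longer one exists.

5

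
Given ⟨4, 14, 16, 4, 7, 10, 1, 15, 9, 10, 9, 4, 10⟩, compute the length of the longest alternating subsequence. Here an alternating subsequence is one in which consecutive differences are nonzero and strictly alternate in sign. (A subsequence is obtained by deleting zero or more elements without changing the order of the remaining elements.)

10

A longest alternating subsequence is 4, 14, 4, 7, 1, 15, 9, 10, 9, 10 (positions 1,2,4,5,7,8,9,10,11,13); its 9 consecutive differences strictly alternate in sign, and length 10 is optimal.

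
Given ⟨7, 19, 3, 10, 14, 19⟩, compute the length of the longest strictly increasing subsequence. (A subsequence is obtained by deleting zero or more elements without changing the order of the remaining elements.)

4

Scanning left to right, the best length ending at each element is: 7→1, 19→2, 3→1, 10→2, 14→3, 19→4.
So the longest increasing subsequence has length 4, e.g. 7, 10, 14, 19.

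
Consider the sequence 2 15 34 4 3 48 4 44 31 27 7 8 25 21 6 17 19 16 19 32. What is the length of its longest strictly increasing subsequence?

8

One longest increasing subsequence is 2, 3, 4, 7, 8, 17, 19, 32 (positions 1,5,7,11,12,16,17,20), of length 8; no longer one exists.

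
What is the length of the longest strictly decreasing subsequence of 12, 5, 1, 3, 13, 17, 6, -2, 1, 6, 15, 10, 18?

Let dp[i] be the longest decreasing subsequence ending at position i. Then dp = [1, 2, 3, 3, 1, 1, 2, 4, 4, 2, 2, 3, 1].
The maximum is 4; one witness is 12, 5, 1, -2 at positions 1,2,3,8.

4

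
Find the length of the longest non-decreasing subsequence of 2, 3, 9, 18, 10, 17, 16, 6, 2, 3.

One longest non-decreasing subsequence is 2, 3, 9, 10, 17 (positions 1,2,3,5,6), of length 5; no longer one exists.

5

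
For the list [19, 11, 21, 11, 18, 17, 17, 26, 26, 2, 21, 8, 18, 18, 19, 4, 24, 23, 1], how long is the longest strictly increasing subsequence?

Scanning left to right, the best length ending at each element is: 19→1, 11→1, 21→2, 11→1, 18→2, 17→2, 17→2, 26→3, 26→3, 2→1, 21→3, 8→2, 18→3, 18→3, 19→4, 4→2, 24→5, 23→5, 1→1.
So the longest increasing subsequence has length 5, e.g. 11, 17, 18, 19, 24.

5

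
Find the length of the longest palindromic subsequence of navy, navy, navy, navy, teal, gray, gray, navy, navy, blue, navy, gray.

8

One longest palindromic subsequence is navy navy navy gray gray navy navy navy (positions 2,3,4,6,7,8,9,11); it reads the same forward and backward, and the interval DP gives dp[1][12] = 8.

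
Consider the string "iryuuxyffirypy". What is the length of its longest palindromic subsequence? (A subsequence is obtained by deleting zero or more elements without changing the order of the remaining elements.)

One longest palindromic subsequence is yyffyy (positions 3,7,8,9,12,14); it reads the same forward and backward, and the interval DP gives dp[1][14] = 6.

6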